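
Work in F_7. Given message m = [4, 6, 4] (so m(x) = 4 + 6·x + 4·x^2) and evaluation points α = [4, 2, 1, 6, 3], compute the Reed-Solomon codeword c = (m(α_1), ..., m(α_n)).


c = [1, 4, 0, 2, 2]

Message polynomial: m(x) = 4 + 6·x + 4·x^2 (mod 7).
For each evaluation point α_i, compute m(α_i) mod 7:
  α_1 = 4: Horner steps 4 → 1 → 1, so m(4) = 1.
  α_2 = 2: Horner steps 4 → 0 → 4, so m(2) = 4.
  α_3 = 1: Horner steps 4 → 3 → 0, so m(1) = 0.
  α_4 = 6: Horner steps 4 → 2 → 2, so m(6) = 2.
  α_5 = 3: Horner steps 4 → 4 → 2, so m(3) = 2.
Codeword c = [1, 4, 0, 2, 2] ∈ F_7^5.


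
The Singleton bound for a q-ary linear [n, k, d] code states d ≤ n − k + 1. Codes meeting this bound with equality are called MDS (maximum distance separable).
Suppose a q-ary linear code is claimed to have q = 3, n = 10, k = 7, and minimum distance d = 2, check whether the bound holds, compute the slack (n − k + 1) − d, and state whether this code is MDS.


Singleton RHS = n − k + 1 = 4, slack = 2, bound satisfied, not MDS.

Singleton bound: d ≤ n − k + 1.
Here n = 10, k = 7, so n − k + 1 = 4.
Given d = 2, check d ≤ 4: YES.
Slack = (n − k + 1) − d = 2.
The code is NOT MDS (slack = 2 > 0).
Description: the claimed parameters are [10, 7, 2]_3; such a code would be non-MDS.


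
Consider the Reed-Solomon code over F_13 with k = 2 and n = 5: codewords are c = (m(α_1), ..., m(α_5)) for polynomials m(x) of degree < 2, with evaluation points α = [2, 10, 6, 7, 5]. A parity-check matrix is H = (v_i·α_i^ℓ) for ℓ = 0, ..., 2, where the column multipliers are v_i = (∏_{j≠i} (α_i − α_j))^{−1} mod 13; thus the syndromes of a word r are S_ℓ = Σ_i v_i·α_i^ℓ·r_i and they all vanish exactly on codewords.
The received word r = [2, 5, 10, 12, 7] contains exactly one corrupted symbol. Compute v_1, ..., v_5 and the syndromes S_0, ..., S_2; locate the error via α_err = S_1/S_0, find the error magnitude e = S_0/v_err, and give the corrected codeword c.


S = (10, 11, 3), error at position 5, error magnitude e = 12, c = [2, 5, 10, 12, 8].

Step 1: column multipliers v_i = (∏_{j≠i}(α_i − α_j))^{−1} mod 13.
  i = 1 (α = 2): (2−10)(2−6)(2−7)(2−5) = (−8)·(−4)·(−5)·(−3) = 480 ≡ 12, so v_1 = 12^{−1} = 12 (mod 13).
  i = 2 (α = 10): (10−2)(10−6)(10−7)(10−5) = 8·4·3·5 = 480 ≡ 12, so v_2 = 12^{−1} = 12 (mod 13).
  i = 3 (α = 6): (6−2)(6−10)(6−7)(6−5) = 4·(−4)·(−1)·1 = 16 ≡ 3, so v_3 = 3^{−1} = 9 (mod 13).
  i = 4 (α = 7): (7−2)(7−10)(7−6)(7−5) = 5·(−3)·1·2 = −30 ≡ 9, so v_4 = 9^{−1} = 3 (mod 13).
  i = 5 (α = 5): (5−2)(5−10)(5−6)(5−7) = 3·(−5)·(−1)·(−2) = −30 ≡ 9, so v_5 = 9^{−1} = 3 (mod 13).
  v = [12, 12, 9, 3, 3].
Step 2: syndromes of r = [2, 5, 10, 12, 7] (all sums mod 13).
  S_0 = Σ v_i r_i = 12·2 + 12·5 + 9·10 + 3·12 + 3·7 = 231 ≡ 10.
  S_1 = Σ v_i α_i r_i = 12·2·2 + 12·10·5 + 9·6·10 + 3·7·12 + 3·5·7 = 1545 ≡ 11.
  α_i^2 mod 13 = [4, 9, 10, 10, 12].
  S_2 = Σ v_i α_i^2 r_i = 12·4·2 + 12·9·5 + 9·10·10 + 3·10·12 + 3·12·7 = 2148 ≡ 3.
  S = (10, 11, 3) ≠ 0, so r is not a codeword (an error is present).
Step 3: locate the error. For a single error e at position i, S_ℓ = v_i·e·α_i^ℓ, so α_err = S_1/S_0.
  S_0^{−1} = 10^{−1} = 4 (mod 13), so α_err = 11·4 = 44 ≡ 5 = α_5. Error position i = 5.
  Consistency check: S_2/S_1 = 3·6 = 18 ≡ 5 = α_err ✓ (single-error assumption holds).
Step 4: error magnitude e = S_0/v_5 = S_0·∏_{j≠5}(α_5 − α_j) = 10·9 = 90 ≡ 12 (mod 13).
Step 5: correct position 5: c_5 = r_5 − e = 7 − 12 ≡ 8 (mod 13). Hence c = [2, 5, 10, 12, 8].
  Check: interpolating c through the α_i gives m(x) = 11 + 2·x (degree < 2) with m(α_i) = c_i for every i, so c is indeed a codeword.


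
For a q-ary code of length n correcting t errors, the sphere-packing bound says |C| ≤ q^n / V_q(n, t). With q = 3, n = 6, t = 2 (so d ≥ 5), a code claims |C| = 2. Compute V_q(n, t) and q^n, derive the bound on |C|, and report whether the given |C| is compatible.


V_q(n, t) = 73, q^n = 729, Hamming bound = 9, |C| = 2 ≤ bound (satisfied).

Step 1: Compute V_q(n, t) = Σ_{j=0}^2 C(n, j) (q−1)^j.
  j = 0: C(6,0)·(2)^0 = 1·1 = 1.
  j = 1: C(6,1)·(2)^1 = 6·2 = 12.
  j = 2: C(6,2)·(2)^2 = 15·4 = 60.
  V_q(n, t) = 1 + 12 + 60 = 73.
Step 2: q^n = 3^6 = 729.
Step 3: Hamming bound ⌊q^n / V_q(n,t)⌋ = ⌊729/73⌋ = 9.
Step 4: Compare |C| = 2 to 9: satisfied.
The claimed |C| lies below the Hamming bound.


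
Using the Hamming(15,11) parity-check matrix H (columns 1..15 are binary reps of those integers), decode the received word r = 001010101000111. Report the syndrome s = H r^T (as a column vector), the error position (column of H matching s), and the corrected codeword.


s = (0, 1, 0, 0)^T, error position = 4, corrected codeword c = 001110101000111

Compute s = H r^T mod 2 one row at a time:
  s_1 = 0 + 1 + 0 + 0 + 0 + 1 + 1 + 1 = 4 ≡ 0 (mod 2).
  s_2 = 0 + 1 + 0 + 1 + 0 + 1 + 1 + 1 = 5 ≡ 1 (mod 2).
  s_3 = 0 + 1 + 0 + 1 + 0 + 0 + 1 + 1 = 4 ≡ 0 (mod 2).
  s_4 = 0 + 1 + 1 + 1 + 1 + 0 + 1 + 1 = 6 ≡ 0 (mod 2).
s = (0, 1, 0, 0)^T — this equals column 4 of H (binary 0100), so error is at position 4.
Correct: flip bit 4 of r = 001010101000111 to get c = 001110101000111.


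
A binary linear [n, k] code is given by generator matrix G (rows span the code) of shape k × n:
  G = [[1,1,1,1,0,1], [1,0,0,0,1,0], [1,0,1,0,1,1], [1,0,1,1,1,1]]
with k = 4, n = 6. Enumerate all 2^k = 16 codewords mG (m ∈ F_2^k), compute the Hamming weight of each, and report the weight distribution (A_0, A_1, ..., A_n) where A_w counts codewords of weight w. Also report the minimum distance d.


Weight distribution: A_0 = 1, A_1 = 1, A_2 = 4, A_3 = 4, A_4 = 3, A_5 = 3. Minimum distance d = 1.

Enumerate all 2^4 = 16 messages m ∈ F_2^4.
For each, compute codeword c = mG in F_2^6, then tally its weight.
  m = 0000 → c = 000000, weight = 0.
  m = 1000 → c = 111101, weight = 5.
  m = 0100 → c = 100010, weight = 2.
  m = 1100 → c = 011111, weight = 5.
  m = 0010 → c = 101011, weight = 4.
  m = 1010 → c = 010110, weight = 3.
  m = 0110 → c = 001001, weight = 2.
  m = 1110 → c = 110100, weight = 3.
  m = 0001 → c = 101111, weight = 5.
  m = 1001 → c = 010010, weight = 2.
  m = 0101 → c = 001101, weight = 3.
  m = 1101 → c = 110000, weight = 2.
  m = 0011 → c = 000100, weight = 1.
  m = 1011 → c = 111001, weight = 4.
  m = 0111 → c = 100110, weight = 3.
  m = 1111 → c = 011011, weight = 4.
Tally weights:
  weight 0: 1 codewords.
  weight 1: 1 codewords.
  weight 2: 4 codewords.
  weight 3: 4 codewords.
  weight 4: 3 codewords.
  weight 5: 3 codewords.
Minimum distance d = smallest w > 0 with A_w > 0 = 1.
Sanity: Σ A_w = 16 = 2^4 = 16 ✓.


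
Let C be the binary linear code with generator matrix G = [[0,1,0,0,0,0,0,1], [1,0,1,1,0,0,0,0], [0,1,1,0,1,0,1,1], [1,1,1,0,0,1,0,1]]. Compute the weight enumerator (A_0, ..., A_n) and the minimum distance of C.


Weight distribution: A_0 = 1, A_2 = 2, A_3 = 3, A_4 = 3, A_5 = 4, A_6 = 2, A_7 = 1. Minimum distance d = 2.

Enumerate all 2^4 = 16 messages m ∈ F_2^4.
For each, compute codeword c = mG in F_2^8, then tally its weight.
  m = 0000 → c = 00000000, weight = 0.
  m = 1000 → c = 01000001, weight = 2.
  m = 0100 → c = 10110000, weight = 3.
  m = 1100 → c = 11110001, weight = 5.
  m = 0010 → c = 01101011, weight = 5.
  m = 1010 → c = 00101010, weight = 3.
  m = 0110 → c = 11011011, weight = 6.
  m = 1110 → c = 10011010, weight = 4.
  m = 0001 → c = 11100101, weight = 5.
  m = 1001 → c = 10100100, weight = 3.
  m = 0101 → c = 01010101, weight = 4.
  m = 1101 → c = 00010100, weight = 2.
  m = 0011 → c = 10001110, weight = 4.
  m = 1011 → c = 11001111, weight = 6.
  m = 0111 → c = 00111110, weight = 5.
  m = 1111 → c = 01111111, weight = 7.
Tally weights:
  weight 0: 1 codewords.
  weight 2: 2 codewords.
  weight 3: 3 codewords.
  weight 4: 3 codewords.
  weight 5: 4 codewords.
  weight 6: 2 codewords.
  weight 7: 1 codewords.
Minimum distance d = smallest w > 0 with A_w > 0 = 2.
Sanity: Σ A_w = 16 = 2^4 = 16 ✓.


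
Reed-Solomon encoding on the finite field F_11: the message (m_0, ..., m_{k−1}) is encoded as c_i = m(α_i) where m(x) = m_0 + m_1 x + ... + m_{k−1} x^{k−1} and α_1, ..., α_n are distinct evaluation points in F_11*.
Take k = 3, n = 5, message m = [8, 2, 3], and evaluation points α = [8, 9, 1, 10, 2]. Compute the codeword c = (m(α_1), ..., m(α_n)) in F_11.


c = [7, 5, 2, 9, 2]

Message polynomial: m(x) = 8 + 2·x + 3·x^2 (mod 11).
For each evaluation point α_i, compute m(α_i) mod 11:
  α_1 = 8: Horner steps 3 → 4 → 7, so m(8) = 7.
  α_2 = 9: Horner steps 3 → 7 → 5, so m(9) = 5.
  α_3 = 1: Horner steps 3 → 5 → 2, so m(1) = 2.
  α_4 = 10: Horner steps 3 → 10 → 9, so m(10) = 9.
  α_5 = 2: Horner steps 3 → 8 → 2, so m(2) = 2.
Codeword c = [7, 5, 2, 9, 2] ∈ F_11^5.


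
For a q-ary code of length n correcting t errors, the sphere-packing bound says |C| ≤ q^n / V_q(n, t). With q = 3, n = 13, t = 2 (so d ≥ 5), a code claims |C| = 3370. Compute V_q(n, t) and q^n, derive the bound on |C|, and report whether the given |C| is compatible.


V_q(n, t) = 339, q^n = 1594323, Hamming bound = 4703, |C| = 3370 ≤ bound (satisfied).

Step 1: Compute V_q(n, t) = Σ_{j=0}^2 C(n, j) (q−1)^j.
  j = 0: C(13,0)·(2)^0 = 1·1 = 1.
  j = 1: C(13,1)·(2)^1 = 13·2 = 26.
  j = 2: C(13,2)·(2)^2 = 78·4 = 312.
  V_q(n, t) = 1 + 26 + 312 = 339.
Step 2: q^n = 3^13 = 1594323.
Step 3: Hamming bound ⌊q^n / V_q(n,t)⌋ = ⌊1594323/339⌋ = 4703.
Step 4: Compare |C| = 3370 to 4703: satisfied.
The claimed |C| lies below the Hamming bound.


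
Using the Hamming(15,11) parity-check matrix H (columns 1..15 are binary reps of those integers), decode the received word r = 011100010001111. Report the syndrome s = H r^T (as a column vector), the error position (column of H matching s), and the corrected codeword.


s = (1, 1, 0, 1)^T, error position = 13, corrected codeword c = 011100010001011

Compute s = H r^T mod 2 one row at a time:
  s_1 = 1 + 0 + 0 + 0 + 1 + 1 + 1 + 1 = 5 ≡ 1 (mod 2).
  s_2 = 1 + 0 + 0 + 0 + 1 + 1 + 1 + 1 = 5 ≡ 1 (mod 2).
  s_3 = 1 + 1 + 0 + 0 + 0 + 0 + 1 + 1 = 4 ≡ 0 (mod 2).
  s_4 = 0 + 1 + 0 + 0 + 0 + 0 + 1 + 1 = 3 ≡ 1 (mod 2).
s = (1, 1, 0, 1)^T — this equals column 13 of H (binary 1101), so error is at position 13.
Correct: flip bit 13 of r = 011100010001111 to get c = 011100010001011.


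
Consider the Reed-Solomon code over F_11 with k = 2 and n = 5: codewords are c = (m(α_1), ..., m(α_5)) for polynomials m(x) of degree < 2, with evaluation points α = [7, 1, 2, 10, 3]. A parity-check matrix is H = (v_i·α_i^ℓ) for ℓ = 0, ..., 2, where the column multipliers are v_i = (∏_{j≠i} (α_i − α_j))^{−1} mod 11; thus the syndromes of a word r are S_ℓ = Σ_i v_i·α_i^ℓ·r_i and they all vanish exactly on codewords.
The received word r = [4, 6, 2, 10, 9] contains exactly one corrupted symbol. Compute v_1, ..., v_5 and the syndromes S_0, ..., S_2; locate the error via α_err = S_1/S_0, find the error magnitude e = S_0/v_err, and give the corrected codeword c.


S = (8, 3, 8), error at position 4, error magnitude e = 7, c = [4, 6, 2, 3, 9].

Step 1: column multipliers v_i = (∏_{j≠i}(α_i − α_j))^{−1} mod 11.
  i = 1 (α = 7): (7−1)(7−2)(7−10)(7−3) = 6·5·(−3)·4 = −360 ≡ 3, so v_1 = 3^{−1} = 4 (mod 11).
  i = 2 (α = 1): (1−7)(1−2)(1−10)(1−3) = (−6)·(−1)·(−9)·(−2) = 108 ≡ 9, so v_2 = 9^{−1} = 5 (mod 11).
  i = 3 (α = 2): (2−7)(2−1)(2−10)(2−3) = (−5)·1·(−8)·(−1) = −40 ≡ 4, so v_3 = 4^{−1} = 3 (mod 11).
  i = 4 (α = 10): (10−7)(10−1)(10−2)(10−3) = 3·9·8·7 = 1512 ≡ 5, so v_4 = 5^{−1} = 9 (mod 11).
  i = 5 (α = 3): (3−7)(3−1)(3−2)(3−10) = (−4)·2·1·(−7) = 56 ≡ 1, so v_5 = 1^{−1} = 1 (mod 11).
  v = [4, 5, 3, 9, 1].
Step 2: syndromes of r = [4, 6, 2, 10, 9] (all sums mod 11).
  S_0 = Σ v_i r_i = 4·4 + 5·6 + 3·2 + 9·10 + 1·9 = 151 ≡ 8.
  S_1 = Σ v_i α_i r_i = 4·7·4 + 5·1·6 + 3·2·2 + 9·10·10 + 1·3·9 = 1081 ≡ 3.
  α_i^2 mod 11 = [5, 1, 4, 1, 9].
  S_2 = Σ v_i α_i^2 r_i = 4·5·4 + 5·1·6 + 3·4·2 + 9·1·10 + 1·9·9 = 305 ≡ 8.
  S = (8, 3, 8) ≠ 0, so r is not a codeword (an error is present).
Step 3: locate the error. For a single error e at position i, S_ℓ = v_i·e·α_i^ℓ, so α_err = S_1/S_0.
  S_0^{−1} = 8^{−1} = 7 (mod 11), so α_err = 3·7 = 21 ≡ 10 = α_4. Error position i = 4.
  Consistency check: S_2/S_1 = 8·4 = 32 ≡ 10 = α_err ✓ (single-error assumption holds).
Step 4: error magnitude e = S_0/v_4 = S_0·∏_{j≠4}(α_4 − α_j) = 8·5 = 40 ≡ 7 (mod 11).
Step 5: correct position 4: c_4 = r_4 − e = 10 − 7 ≡ 3 (mod 11). Hence c = [4, 6, 2, 3, 9].
  Check: interpolating c through the α_i gives m(x) = 10 + 7·x (degree < 2) with m(α_i) = c_i for every i, so c is indeed a codeword.


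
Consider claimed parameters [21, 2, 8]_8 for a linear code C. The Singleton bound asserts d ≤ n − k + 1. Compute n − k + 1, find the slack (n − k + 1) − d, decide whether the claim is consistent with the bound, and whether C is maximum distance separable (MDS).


Singleton RHS = n − k + 1 = 20, slack = 12, bound satisfied, not MDS.

Singleton bound: d ≤ n − k + 1.
Here n = 21, k = 2, so n − k + 1 = 20.
Given d = 8, check d ≤ 20: YES.
Slack = (n − k + 1) − d = 12.
The code is NOT MDS (slack = 12 > 0).
Description: the claimed parameters are [21, 2, 8]_8; such a code would be non-MDS.


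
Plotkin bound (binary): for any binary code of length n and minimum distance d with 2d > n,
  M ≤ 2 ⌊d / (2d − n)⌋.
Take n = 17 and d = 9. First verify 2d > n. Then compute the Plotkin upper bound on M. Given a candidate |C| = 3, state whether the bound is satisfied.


Plotkin bound M ≤ 18; given |C| = 3 ≤ bound (satisfied).

Check applicability: 2d = 18, n = 17.
2d − n = 1 > 0, so Plotkin applies.
Compute d/(2d−n) = 9/1 ≈ 9.0000.
⌊d/(2d−n)⌋ = 9.
Plotkin bound: M ≤ 2·9 = 18.
Given |C| = 3, check: satisfied.
This |C| is below the Plotkin bound.


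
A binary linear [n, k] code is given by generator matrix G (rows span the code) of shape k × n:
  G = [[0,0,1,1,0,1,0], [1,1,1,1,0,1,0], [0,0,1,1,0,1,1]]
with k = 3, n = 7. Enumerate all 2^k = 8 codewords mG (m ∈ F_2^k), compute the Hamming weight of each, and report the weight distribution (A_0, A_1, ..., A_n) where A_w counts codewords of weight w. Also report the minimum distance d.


Weight distribution: A_0 = 1, A_1 = 1, A_2 = 1, A_3 = 2, A_4 = 1, A_5 = 1, A_6 = 1. Minimum distance d = 1.

Enumerate all 2^3 = 8 messages m ∈ F_2^3.
For each, compute codeword c = mG in F_2^7, then tally its weight.
  m = 000 → c = 0000000, weight = 0.
  m = 100 → c = 0011010, weight = 3.
  m = 010 → c = 1111010, weight = 5.
  m = 110 → c = 1100000, weight = 2.
  m = 001 → c = 0011011, weight = 4.
  m = 101 → c = 0000001, weight = 1.
  m = 011 → c = 1100001, weight = 3.
  m = 111 → c = 1111011, weight = 6.
Tally weights:
  weight 0: 1 codewords.
  weight 1: 1 codewords.
  weight 2: 1 codewords.
  weight 3: 2 codewords.
  weight 4: 1 codewords.
  weight 5: 1 codewords.
  weight 6: 1 codewords.
Minimum distance d = smallest w > 0 with A_w > 0 = 1.
Sanity: Σ A_w = 8 = 2^3 = 8 ✓.


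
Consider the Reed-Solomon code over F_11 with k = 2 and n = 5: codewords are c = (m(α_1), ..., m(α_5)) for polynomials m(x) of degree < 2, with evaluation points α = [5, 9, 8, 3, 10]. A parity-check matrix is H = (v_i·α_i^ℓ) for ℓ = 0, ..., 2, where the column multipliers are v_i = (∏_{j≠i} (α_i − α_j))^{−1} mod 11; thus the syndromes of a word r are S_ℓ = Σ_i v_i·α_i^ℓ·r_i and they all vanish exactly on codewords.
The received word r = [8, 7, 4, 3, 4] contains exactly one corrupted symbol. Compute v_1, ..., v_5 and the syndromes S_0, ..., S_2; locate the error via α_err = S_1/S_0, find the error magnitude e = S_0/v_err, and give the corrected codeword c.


S = (2, 5, 7), error at position 3, error magnitude e = 5, c = [8, 7, 10, 3, 4].

Step 1: column multipliers v_i = (∏_{j≠i}(α_i − α_j))^{−1} mod 11.
  i = 1 (α = 5): (5−9)(5−8)(5−3)(5−10) = (−4)·(−3)·2·(−5) = −120 ≡ 1, so v_1 = 1^{−1} = 1 (mod 11).
  i = 2 (α = 9): (9−5)(9−8)(9−3)(9−10) = 4·1·6·(−1) = −24 ≡ 9, so v_2 = 9^{−1} = 5 (mod 11).
  i = 3 (α = 8): (8−5)(8−9)(8−3)(8−10) = 3·(−1)·5·(−2) = 30 ≡ 8, so v_3 = 8^{−1} = 7 (mod 11).
  i = 4 (α = 3): (3−5)(3−9)(3−8)(3−10) = (−2)·(−6)·(−5)·(−7) = 420 ≡ 2, so v_4 = 2^{−1} = 6 (mod 11).
  i = 5 (α = 10): (10−5)(10−9)(10−8)(10−3) = 5·1·2·7 = 70 ≡ 4, so v_5 = 4^{−1} = 3 (mod 11).
  v = [1, 5, 7, 6, 3].
Step 2: syndromes of r = [8, 7, 4, 3, 4] (all sums mod 11).
  S_0 = Σ v_i r_i = 1·8 + 5·7 + 7·4 + 6·3 + 3·4 = 101 ≡ 2.
  S_1 = Σ v_i α_i r_i = 1·5·8 + 5·9·7 + 7·8·4 + 6·3·3 + 3·10·4 = 753 ≡ 5.
  α_i^2 mod 11 = [3, 4, 9, 9, 1].
  S_2 = Σ v_i α_i^2 r_i = 1·3·8 + 5·4·7 + 7·9·4 + 6·9·3 + 3·1·4 = 590 ≡ 7.
  S = (2, 5, 7) ≠ 0, so r is not a codeword (an error is present).
Step 3: locate the error. For a single error e at position i, S_ℓ = v_i·e·α_i^ℓ, so α_err = S_1/S_0.
  S_0^{−1} = 2^{−1} = 6 (mod 11), so α_err = 5·6 = 30 ≡ 8 = α_3. Error position i = 3.
  Consistency check: S_2/S_1 = 7·9 = 63 ≡ 8 = α_err ✓ (single-error assumption holds).
Step 4: error magnitude e = S_0/v_3 = S_0·∏_{j≠3}(α_3 − α_j) = 2·8 = 16 ≡ 5 (mod 11).
Step 5: correct position 3: c_3 = r_3 − e = 4 − 5 ≡ 10 (mod 11). Hence c = [8, 7, 10, 3, 4].
  Check: interpolating c through the α_i gives m(x) = 1 + 8·x (degree < 2) with m(α_i) = c_i for every i, so c is indeed a codeword.


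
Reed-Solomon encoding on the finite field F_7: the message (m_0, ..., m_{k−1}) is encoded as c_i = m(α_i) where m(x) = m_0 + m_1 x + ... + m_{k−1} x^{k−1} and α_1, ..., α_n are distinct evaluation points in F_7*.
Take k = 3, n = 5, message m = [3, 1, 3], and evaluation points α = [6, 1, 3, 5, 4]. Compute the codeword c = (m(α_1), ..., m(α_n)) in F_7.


c = [5, 0, 5, 6, 6]

Message polynomial: m(x) = 3 + 1·x + 3·x^2 (mod 7).
For each evaluation point α_i, compute m(α_i) mod 7:
  α_1 = 6: Horner steps 3 → 5 → 5, so m(6) = 5.
  α_2 = 1: Horner steps 3 → 4 → 0, so m(1) = 0.
  α_3 = 3: Horner steps 3 → 3 → 5, so m(3) = 5.
  α_4 = 5: Horner steps 3 → 2 → 6, so m(5) = 6.
  α_5 = 4: Horner steps 3 → 6 → 6, so m(4) = 6.
Codeword c = [5, 0, 5, 6, 6] ∈ F_7^5.


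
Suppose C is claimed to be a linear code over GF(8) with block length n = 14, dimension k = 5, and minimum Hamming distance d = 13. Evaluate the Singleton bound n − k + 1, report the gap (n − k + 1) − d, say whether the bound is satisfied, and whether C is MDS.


Singleton RHS = n − k + 1 = 10, slack = -3, bound violated (no such code; not MDS).

Singleton bound: d ≤ n − k + 1.
Here n = 14, k = 5, so n − k + 1 = 10.
Given d = 13, check d ≤ 10: NO.
Slack = (n − k + 1) − d = -3.
The slack is negative: d = 13 exceeds n − k + 1 = 10 by 3, so the Singleton bound is violated and no linear [14, 5, 13]_8 code can exist. In particular it is not MDS (MDS requires d = n − k + 1 exactly).
Description: the claimed parameters are [14, 5, 13]_8; such a code would be impossible (violates the Singleton bound).


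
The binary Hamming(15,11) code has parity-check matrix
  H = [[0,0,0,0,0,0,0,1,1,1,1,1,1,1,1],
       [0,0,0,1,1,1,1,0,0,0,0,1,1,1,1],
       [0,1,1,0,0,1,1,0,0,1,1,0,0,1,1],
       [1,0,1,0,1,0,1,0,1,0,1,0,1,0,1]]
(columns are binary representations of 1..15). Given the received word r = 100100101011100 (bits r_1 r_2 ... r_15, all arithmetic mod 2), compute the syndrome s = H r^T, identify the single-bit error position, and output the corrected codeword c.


s = (0, 0, 0, 1)^T, error position = 1, corrected codeword c = 000100101011100

Compute s = H r^T mod 2 one row at a time:
  s_1 = 0 + 1 + 0 + 1 + 1 + 1 + 0 + 0 = 4 ≡ 0 (mod 2).
  s_2 = 1 + 0 + 0 + 1 + 1 + 1 + 0 + 0 = 4 ≡ 0 (mod 2).
  s_3 = 0 + 0 + 0 + 1 + 0 + 1 + 0 + 0 = 2 ≡ 0 (mod 2).
  s_4 = 1 + 0 + 0 + 1 + 1 + 1 + 1 + 0 = 5 ≡ 1 (mod 2).
s = (0, 0, 0, 1)^T — this equals column 1 of H (binary 0001), so error is at position 1.
Correct: flip bit 1 of r = 100100101011100 to get c = 000100101011100.


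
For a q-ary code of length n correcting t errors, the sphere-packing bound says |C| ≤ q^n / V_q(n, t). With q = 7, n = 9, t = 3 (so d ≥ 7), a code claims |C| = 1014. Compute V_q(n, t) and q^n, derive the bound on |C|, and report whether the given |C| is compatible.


V_q(n, t) = 19495, q^n = 40353607, Hamming bound = 2069, |C| = 1014 ≤ bound (satisfied).

Step 1: Compute V_q(n, t) = Σ_{j=0}^3 C(n, j) (q−1)^j.
  j = 0: C(9,0)·(6)^0 = 1·1 = 1.
  j = 1: C(9,1)·(6)^1 = 9·6 = 54.
  j = 2: C(9,2)·(6)^2 = 36·36 = 1296.
  j = 3: C(9,3)·(6)^3 = 84·216 = 18144.
  V_q(n, t) = 1 + 54 + 1296 + 18144 = 19495.
Step 2: q^n = 7^9 = 40353607.
Step 3: Hamming bound ⌊q^n / V_q(n,t)⌋ = ⌊40353607/19495⌋ = 2069.
Step 4: Compare |C| = 1014 to 2069: satisfied.
The claimed |C| lies below the Hamming bound.


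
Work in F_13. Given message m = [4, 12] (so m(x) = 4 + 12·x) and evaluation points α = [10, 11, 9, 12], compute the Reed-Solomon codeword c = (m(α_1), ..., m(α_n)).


c = [7, 6, 8, 5]

Message polynomial: m(x) = 4 + 12·x (mod 13).
For each evaluation point α_i, compute m(α_i) mod 13:
  α_1 = 10: Horner steps 12 → 7, so m(10) = 7.
  α_2 = 11: Horner steps 12 → 6, so m(11) = 6.
  α_3 = 9: Horner steps 12 → 8, so m(9) = 8.
  α_4 = 12: Horner steps 12 → 5, so m(12) = 5.
Codeword c = [7, 6, 8, 5] ∈ F_13^4.


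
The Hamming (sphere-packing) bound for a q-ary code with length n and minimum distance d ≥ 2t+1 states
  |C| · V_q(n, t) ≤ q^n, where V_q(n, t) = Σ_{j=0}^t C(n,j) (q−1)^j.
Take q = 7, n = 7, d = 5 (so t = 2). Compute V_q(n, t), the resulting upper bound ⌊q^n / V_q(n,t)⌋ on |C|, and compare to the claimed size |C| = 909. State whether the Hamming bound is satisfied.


V_q(n, t) = 799, q^n = 823543, Hamming bound = 1030, |C| = 909 ≤ bound (satisfied).

Step 1: Compute V_q(n, t) = Σ_{j=0}^2 C(n, j) (q−1)^j.
  j = 0: C(7,0)·(6)^0 = 1·1 = 1.
  j = 1: C(7,1)·(6)^1 = 7·6 = 42.
  j = 2: C(7,2)·(6)^2 = 21·36 = 756.
  V_q(n, t) = 1 + 42 + 756 = 799.
Step 2: q^n = 7^7 = 823543.
Step 3: Hamming bound ⌊q^n / V_q(n,t)⌋ = ⌊823543/799⌋ = 1030.
Step 4: Compare |C| = 909 to 1030: satisfied.
The claimed |C| lies below the Hamming bound.


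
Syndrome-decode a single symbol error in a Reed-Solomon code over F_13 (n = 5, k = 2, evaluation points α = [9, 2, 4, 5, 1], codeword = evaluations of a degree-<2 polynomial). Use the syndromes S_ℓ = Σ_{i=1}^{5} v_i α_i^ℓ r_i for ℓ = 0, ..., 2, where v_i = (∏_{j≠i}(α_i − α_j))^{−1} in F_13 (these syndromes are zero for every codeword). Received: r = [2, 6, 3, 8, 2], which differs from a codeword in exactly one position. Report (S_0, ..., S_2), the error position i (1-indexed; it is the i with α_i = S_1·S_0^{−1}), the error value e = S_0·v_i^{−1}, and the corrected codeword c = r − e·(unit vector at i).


S = (8, 8, 8), error at position 5, error magnitude e = 1, c = [2, 6, 3, 8, 1].

Step 1: column multipliers v_i = (∏_{j≠i}(α_i − α_j))^{−1} mod 13.
  i = 1 (α = 9): (9−2)(9−4)(9−5)(9−1) = 7·5·4·8 = 1120 ≡ 2, so v_1 = 2^{−1} = 7 (mod 13).
  i = 2 (α = 2): (2−9)(2−4)(2−5)(2−1) = (−7)·(−2)·(−3)·1 = −42 ≡ 10, so v_2 = 10^{−1} = 4 (mod 13).
  i = 3 (α = 4): (4−9)(4−2)(4−5)(4−1) = (−5)·2·(−1)·3 = 30 ≡ 4, so v_3 = 4^{−1} = 10 (mod 13).
  i = 4 (α = 5): (5−9)(5−2)(5−4)(5−1) = (−4)·3·1·4 = −48 ≡ 4, so v_4 = 4^{−1} = 10 (mod 13).
  i = 5 (α = 1): (1−9)(1−2)(1−4)(1−5) = (−8)·(−1)·(−3)·(−4) = 96 ≡ 5, so v_5 = 5^{−1} = 8 (mod 13).
  v = [7, 4, 10, 10, 8].
Step 2: syndromes of r = [2, 6, 3, 8, 2] (all sums mod 13).
  S_0 = Σ v_i r_i = 7·2 + 4·6 + 10·3 + 10·8 + 8·2 = 164 ≡ 8.
  S_1 = Σ v_i α_i r_i = 7·9·2 + 4·2·6 + 10·4·3 + 10·5·8 + 8·1·2 = 710 ≡ 8.
  α_i^2 mod 13 = [3, 4, 3, 12, 1].
  S_2 = Σ v_i α_i^2 r_i = 7·3·2 + 4·4·6 + 10·3·3 + 10·12·8 + 8·1·2 = 1204 ≡ 8.
  S = (8, 8, 8) ≠ 0, so r is not a codeword (an error is present).
Step 3: locate the error. For a single error e at position i, S_ℓ = v_i·e·α_i^ℓ, so α_err = S_1/S_0.
  S_0^{−1} = 8^{−1} = 5 (mod 13), so α_err = 8·5 = 40 ≡ 1 = α_5. Error position i = 5.
  Consistency check: S_2/S_1 = 8·5 = 40 ≡ 1 = α_err ✓ (single-error assumption holds).
Step 4: error magnitude e = S_0/v_5 = S_0·∏_{j≠5}(α_5 − α_j) = 8·5 = 40 ≡ 1 (mod 13).
Step 5: correct position 5: c_5 = r_5 − e = 2 − 1 ≡ 1 (mod 13). Hence c = [2, 6, 3, 8, 1].
  Check: interpolating c through the α_i gives m(x) = 9 + 5·x (degree < 2) with m(α_i) = c_i for every i, so c is indeed a codeword.


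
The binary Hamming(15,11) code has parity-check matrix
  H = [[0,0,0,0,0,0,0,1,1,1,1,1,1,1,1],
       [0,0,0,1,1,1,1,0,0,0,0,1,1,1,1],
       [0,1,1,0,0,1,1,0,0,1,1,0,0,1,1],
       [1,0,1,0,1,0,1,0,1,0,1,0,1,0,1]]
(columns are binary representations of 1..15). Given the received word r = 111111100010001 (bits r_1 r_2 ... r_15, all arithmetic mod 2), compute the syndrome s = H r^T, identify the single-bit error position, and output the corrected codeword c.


s = (0, 1, 0, 0)^T, error position = 4, corrected codeword c = 111011100010001

Compute s = H r^T mod 2 one row at a time:
  s_1 = 0 + 0 + 0 + 1 + 0 + 0 + 0 + 1 = 2 ≡ 0 (mod 2).
  s_2 = 1 + 1 + 1 + 1 + 0 + 0 + 0 + 1 = 5 ≡ 1 (mod 2).
  s_3 = 1 + 1 + 1 + 1 + 0 + 1 + 0 + 1 = 6 ≡ 0 (mod 2).
  s_4 = 1 + 1 + 1 + 1 + 0 + 1 + 0 + 1 = 6 ≡ 0 (mod 2).
s = (0, 1, 0, 0)^T — this equals column 4 of H (binary 0100), so error is at position 4.
Correct: flip bit 4 of r = 111111100010001 to get c = 111011100010001.


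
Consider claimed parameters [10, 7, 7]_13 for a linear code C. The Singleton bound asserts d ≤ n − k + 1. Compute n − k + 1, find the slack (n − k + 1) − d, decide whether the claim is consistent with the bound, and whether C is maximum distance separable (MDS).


Singleton RHS = n − k + 1 = 4, slack = -3, bound violated (no such code; not MDS).

Singleton bound: d ≤ n − k + 1.
Here n = 10, k = 7, so n − k + 1 = 4.
Given d = 7, check d ≤ 4: NO.
Slack = (n − k + 1) − d = -3.
The slack is negative: d = 7 exceeds n − k + 1 = 4 by 3, so the Singleton bound is violated and no linear [10, 7, 7]_13 code can exist. In particular it is not MDS (MDS requires d = n − k + 1 exactly).
Description: the claimed parameters are [10, 7, 7]_13; such a code would be impossible (violates the Singleton bound).


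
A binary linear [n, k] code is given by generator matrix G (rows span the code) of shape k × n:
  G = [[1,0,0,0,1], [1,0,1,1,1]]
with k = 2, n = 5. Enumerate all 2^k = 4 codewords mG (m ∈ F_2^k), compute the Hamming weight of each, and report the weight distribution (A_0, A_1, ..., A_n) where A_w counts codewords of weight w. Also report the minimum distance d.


Weight distribution: A_0 = 1, A_2 = 2, A_4 = 1. Minimum distance d = 2.

Enumerate all 2^2 = 4 messages m ∈ F_2^2.
For each, compute codeword c = mG in F_2^5, then tally its weight.
  m = 00 → c = 00000, weight = 0.
  m = 10 → c = 10001, weight = 2.
  m = 01 → c = 10111, weight = 4.
  m = 11 → c = 00110, weight = 2.
Tally weights:
  weight 0: 1 codewords.
  weight 2: 2 codewords.
  weight 4: 1 codewords.
Minimum distance d = smallest w > 0 with A_w > 0 = 2.
Sanity: Σ A_w = 4 = 2^2 = 4 ✓.


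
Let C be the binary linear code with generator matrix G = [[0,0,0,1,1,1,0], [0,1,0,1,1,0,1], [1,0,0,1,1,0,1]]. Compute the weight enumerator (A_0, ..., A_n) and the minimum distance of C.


Weight distribution: A_0 = 1, A_2 = 1, A_3 = 3, A_4 = 2, A_5 = 1. Minimum distance d = 2.

Enumerate all 2^3 = 8 messages m ∈ F_2^3.
For each, compute codeword c = mG in F_2^7, then tally its weight.
  m = 000 → c = 0000000, weight = 0.
  m = 100 → c = 0001110, weight = 3.
  m = 010 → c = 0101101, weight = 4.
  m = 110 → c = 0100011, weight = 3.
  m = 001 → c = 1001101, weight = 4.
  m = 101 → c = 1000011, weight = 3.
  m = 011 → c = 1100000, weight = 2.
  m = 111 → c = 1101110, weight = 5.
Tally weights:
  weight 0: 1 codewords.
  weight 2: 1 codewords.
  weight 3: 3 codewords.
  weight 4: 2 codewords.
  weight 5: 1 codewords.
Minimum distance d = smallest w > 0 with A_w > 0 = 2.
Sanity: Σ A_w = 8 = 2^3 = 8 ✓.


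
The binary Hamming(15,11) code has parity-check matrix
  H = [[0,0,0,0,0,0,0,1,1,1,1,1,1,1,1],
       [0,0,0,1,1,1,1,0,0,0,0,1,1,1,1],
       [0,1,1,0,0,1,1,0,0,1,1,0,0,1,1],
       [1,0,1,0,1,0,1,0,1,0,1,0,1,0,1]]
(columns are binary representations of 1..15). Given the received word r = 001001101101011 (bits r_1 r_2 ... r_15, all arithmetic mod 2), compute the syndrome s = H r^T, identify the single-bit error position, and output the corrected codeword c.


s = (1, 1, 0, 0)^T, error position = 12, corrected codeword c = 001001101100011

Compute s = H r^T mod 2 one row at a time:
  s_1 = 0 + 1 + 1 + 0 + 1 + 0 + 1 + 1 = 5 ≡ 1 (mod 2).
  s_2 = 0 + 0 + 1 + 1 + 1 + 0 + 1 + 1 = 5 ≡ 1 (mod 2).
  s_3 = 0 + 1 + 1 + 1 + 1 + 0 + 1 + 1 = 6 ≡ 0 (mod 2).
  s_4 = 0 + 1 + 0 + 1 + 1 + 0 + 0 + 1 = 4 ≡ 0 (mod 2).
s = (1, 1, 0, 0)^T — this equals column 12 of H (binary 1100), so error is at position 12.
Correct: flip bit 12 of r = 001001101101011 to get c = 001001101100011.


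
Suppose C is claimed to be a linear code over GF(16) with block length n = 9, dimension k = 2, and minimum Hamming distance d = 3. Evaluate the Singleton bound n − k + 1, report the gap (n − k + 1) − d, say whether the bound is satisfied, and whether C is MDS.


Singleton RHS = n − k + 1 = 8, slack = 5, bound satisfied, not MDS.

Singleton bound: d ≤ n − k + 1.
Here n = 9, k = 2, so n − k + 1 = 8.
Given d = 3, check d ≤ 8: YES.
Slack = (n − k + 1) − d = 5.
The code is NOT MDS (slack = 5 > 0).
Description: the claimed parameters are [9, 2, 3]_16; such a code would be non-MDS.


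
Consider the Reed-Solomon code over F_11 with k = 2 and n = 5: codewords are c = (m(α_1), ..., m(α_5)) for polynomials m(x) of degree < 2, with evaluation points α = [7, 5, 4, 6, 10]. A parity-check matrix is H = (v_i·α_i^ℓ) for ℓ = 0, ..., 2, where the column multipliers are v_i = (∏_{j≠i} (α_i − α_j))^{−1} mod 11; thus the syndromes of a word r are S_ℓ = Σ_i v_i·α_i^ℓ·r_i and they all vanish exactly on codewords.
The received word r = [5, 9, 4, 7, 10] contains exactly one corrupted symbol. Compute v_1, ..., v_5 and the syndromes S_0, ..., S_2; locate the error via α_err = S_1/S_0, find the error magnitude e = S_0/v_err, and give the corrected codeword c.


S = (5, 9, 3), error at position 3, error magnitude e = 4, c = [5, 9, 0, 7, 10].

Step 1: column multipliers v_i = (∏_{j≠i}(α_i − α_j))^{−1} mod 11.
  i = 1 (α = 7): (7−5)(7−4)(7−6)(7−10) = 2·3·1·(−3) = −18 ≡ 4, so v_1 = 4^{−1} = 3 (mod 11).
  i = 2 (α = 5): (5−7)(5−4)(5−6)(5−10) = (−2)·1·(−1)·(−5) = −10 ≡ 1, so v_2 = 1^{−1} = 1 (mod 11).
  i = 3 (α = 4): (4−7)(4−5)(4−6)(4−10) = (−3)·(−1)·(−2)·(−6) = 36 ≡ 3, so v_3 = 3^{−1} = 4 (mod 11).
  i = 4 (α = 6): (6−7)(6−5)(6−4)(6−10) = (−1)·1·2·(−4) = 8 ≡ 8, so v_4 = 8^{−1} = 7 (mod 11).
  i = 5 (α = 10): (10−7)(10−5)(10−4)(10−6) = 3·5·6·4 = 360 ≡ 8, so v_5 = 8^{−1} = 7 (mod 11).
  v = [3, 1, 4, 7, 7].
Step 2: syndromes of r = [5, 9, 4, 7, 10] (all sums mod 11).
  S_0 = Σ v_i r_i = 3·5 + 1·9 + 4·4 + 7·7 + 7·10 = 159 ≡ 5.
  S_1 = Σ v_i α_i r_i = 3·7·5 + 1·5·9 + 4·4·4 + 7·6·7 + 7·10·10 = 1208 ≡ 9.
  α_i^2 mod 11 = [5, 3, 5, 3, 1].
  S_2 = Σ v_i α_i^2 r_i = 3·5·5 + 1·3·9 + 4·5·4 + 7·3·7 + 7·1·10 = 399 ≡ 3.
  S = (5, 9, 3) ≠ 0, so r is not a codeword (an error is present).
Step 3: locate the error. For a single error e at position i, S_ℓ = v_i·e·α_i^ℓ, so α_err = S_1/S_0.
  S_0^{−1} = 5^{−1} = 9 (mod 11), so α_err = 9·9 = 81 ≡ 4 = α_3. Error position i = 3.
  Consistency check: S_2/S_1 = 3·5 = 15 ≡ 4 = α_err ✓ (single-error assumption holds).
Step 4: error magnitude e = S_0/v_3 = S_0·∏_{j≠3}(α_3 − α_j) = 5·3 = 15 ≡ 4 (mod 11).
Step 5: correct position 3: c_3 = r_3 − e = 4 − 4 ≡ 0 (mod 11). Hence c = [5, 9, 0, 7, 10].
  Check: interpolating c through the α_i gives m(x) = 8 + 9·x (degree < 2) with m(α_i) = c_i for every i, so c is indeed a codeword.


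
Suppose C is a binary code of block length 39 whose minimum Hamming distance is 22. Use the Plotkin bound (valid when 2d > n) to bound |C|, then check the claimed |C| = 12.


Plotkin bound M ≤ 8; given |C| = 12 > bound (violated).

Check applicability: 2d = 44, n = 39.
2d − n = 5 > 0, so Plotkin applies.
Compute d/(2d−n) = 22/5 ≈ 4.4000.
⌊d/(2d−n)⌋ = 4.
Plotkin bound: M ≤ 2·4 = 8.
Given |C| = 12, check: VIOLATED.
This |C| is above the Plotkin bound, so no binary code with n = 39, d = 22 and 12 codewords exists.


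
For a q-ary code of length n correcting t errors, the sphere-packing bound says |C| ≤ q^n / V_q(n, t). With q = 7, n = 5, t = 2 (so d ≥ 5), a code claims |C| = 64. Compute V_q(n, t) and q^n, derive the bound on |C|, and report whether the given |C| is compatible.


V_q(n, t) = 391, q^n = 16807, Hamming bound = 42, |C| = 64 > bound (violated).

Step 1: Compute V_q(n, t) = Σ_{j=0}^2 C(n, j) (q−1)^j.
  j = 0: C(5,0)·(6)^0 = 1·1 = 1.
  j = 1: C(5,1)·(6)^1 = 5·6 = 30.
  j = 2: C(5,2)·(6)^2 = 10·36 = 360.
  V_q(n, t) = 1 + 30 + 360 = 391.
Step 2: q^n = 7^5 = 16807.
Step 3: Hamming bound ⌊q^n / V_q(n,t)⌋ = ⌊16807/391⌋ = 42.
Step 4: Compare |C| = 64 to 42: violated.
The claimed |C| lies above the Hamming bound, so no 7-ary code of length 5 with d ≥ 5 can have 64 codewords.


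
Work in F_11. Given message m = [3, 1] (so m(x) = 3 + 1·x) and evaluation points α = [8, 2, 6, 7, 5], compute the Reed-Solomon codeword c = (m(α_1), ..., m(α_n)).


c = [0, 5, 9, 10, 8]

Message polynomial: m(x) = 3 + 1·x (mod 11).
For each evaluation point α_i, compute m(α_i) mod 11:
  α_1 = 8: Horner steps 1 → 0, so m(8) = 0.
  α_2 = 2: Horner steps 1 → 5, so m(2) = 5.
  α_3 = 6: Horner steps 1 → 9, so m(6) = 9.
  α_4 = 7: Horner steps 1 → 10, so m(7) = 10.
  α_5 = 5: Horner steps 1 → 8, so m(5) = 8.
Codeword c = [0, 5, 9, 10, 8] ∈ F_11^5.


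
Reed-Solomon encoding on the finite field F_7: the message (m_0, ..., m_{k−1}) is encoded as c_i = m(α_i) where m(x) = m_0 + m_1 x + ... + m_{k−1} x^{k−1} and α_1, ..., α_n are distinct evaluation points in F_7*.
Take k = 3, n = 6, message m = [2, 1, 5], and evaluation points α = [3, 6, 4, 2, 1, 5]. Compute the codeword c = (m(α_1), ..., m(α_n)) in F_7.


c = [1, 6, 2, 3, 1, 6]

Message polynomial: m(x) = 2 + 1·x + 5·x^2 (mod 7).
For each evaluation point α_i, compute m(α_i) mod 7:
  α_1 = 3: Horner steps 5 → 2 → 1, so m(3) = 1.
  α_2 = 6: Horner steps 5 → 3 → 6, so m(6) = 6.
  α_3 = 4: Horner steps 5 → 0 → 2, so m(4) = 2.
  α_4 = 2: Horner steps 5 → 4 → 3, so m(2) = 3.
  α_5 = 1: Horner steps 5 → 6 → 1, so m(1) = 1.
  α_6 = 5: Horner steps 5 → 5 → 6, so m(5) = 6.
Codeword c = [1, 6, 2, 3, 1, 6] ∈ F_7^6.


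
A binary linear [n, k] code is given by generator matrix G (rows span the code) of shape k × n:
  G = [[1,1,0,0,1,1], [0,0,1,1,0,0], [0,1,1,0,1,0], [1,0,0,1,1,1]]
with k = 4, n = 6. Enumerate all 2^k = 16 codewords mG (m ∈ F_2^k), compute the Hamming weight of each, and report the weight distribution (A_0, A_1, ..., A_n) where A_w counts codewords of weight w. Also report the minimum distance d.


Weight distribution: A_0 = 1, A_1 = 1, A_2 = 3, A_3 = 6, A_4 = 3, A_5 = 1, A_6 = 1. Minimum distance d = 1.

Enumerate all 2^4 = 16 messages m ∈ F_2^4.
For each, compute codeword c = mG in F_2^6, then tally its weight.
  m = 0000 → c = 000000, weight = 0.
  m = 1000 → c = 110011, weight = 4.
  m = 0100 → c = 001100, weight = 2.
  m = 1100 → c = 111111, weight = 6.
  m = 0010 → c = 011010, weight = 3.
  m = 1010 → c = 101001, weight = 3.
  m = 0110 → c = 010110, weight = 3.
  m = 1110 → c = 100101, weight = 3.
  m = 0001 → c = 100111, weight = 4.
  m = 1001 → c = 010100, weight = 2.
  m = 0101 → c = 101011, weight = 4.
  m = 1101 → c = 011000, weight = 2.
  m = 0011 → c = 111101, weight = 5.
  m = 1011 → c = 001110, weight = 3.
  m = 0111 → c = 110001, weight = 3.
  m = 1111 → c = 000010, weight = 1.
Tally weights:
  weight 0: 1 codewords.
  weight 1: 1 codewords.
  weight 2: 3 codewords.
  weight 3: 6 codewords.
  weight 4: 3 codewords.
  weight 5: 1 codewords.
  weight 6: 1 codewords.
Minimum distance d = smallest w > 0 with A_w > 0 = 1.
Sanity: Σ A_w = 16 = 2^4 = 16 ✓.


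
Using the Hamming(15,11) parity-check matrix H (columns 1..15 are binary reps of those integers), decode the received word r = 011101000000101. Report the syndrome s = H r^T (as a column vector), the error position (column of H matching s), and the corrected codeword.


s = (0, 0, 0, 1)^T, error position = 1, corrected codeword c = 111101000000101

Compute s = H r^T mod 2 one row at a time:
  s_1 = 0 + 0 + 0 + 0 + 0 + 1 + 0 + 1 = 2 ≡ 0 (mod 2).
  s_2 = 1 + 0 + 1 + 0 + 0 + 1 + 0 + 1 = 4 ≡ 0 (mod 2).
  s_3 = 1 + 1 + 1 + 0 + 0 + 0 + 0 + 1 = 4 ≡ 0 (mod 2).
  s_4 = 0 + 1 + 0 + 0 + 0 + 0 + 1 + 1 = 3 ≡ 1 (mod 2).
s = (0, 0, 0, 1)^T — this equals column 1 of H (binary 0001), so error is at position 1.
Correct: flip bit 1 of r = 011101000000101 to get c = 111101000000101.


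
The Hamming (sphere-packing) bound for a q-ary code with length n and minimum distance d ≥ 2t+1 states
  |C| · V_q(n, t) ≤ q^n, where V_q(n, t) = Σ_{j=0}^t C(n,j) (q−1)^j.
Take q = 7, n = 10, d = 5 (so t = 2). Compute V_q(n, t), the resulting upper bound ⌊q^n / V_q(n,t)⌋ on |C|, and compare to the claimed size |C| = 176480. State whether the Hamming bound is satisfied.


V_q(n, t) = 1681, q^n = 282475249, Hamming bound = 168040, |C| = 176480 > bound (violated).

Step 1: Compute V_q(n, t) = Σ_{j=0}^2 C(n, j) (q−1)^j.
  j = 0: C(10,0)·(6)^0 = 1·1 = 1.
  j = 1: C(10,1)·(6)^1 = 10·6 = 60.
  j = 2: C(10,2)·(6)^2 = 45·36 = 1620.
  V_q(n, t) = 1 + 60 + 1620 = 1681.
Step 2: q^n = 7^10 = 282475249.
Step 3: Hamming bound ⌊q^n / V_q(n,t)⌋ = ⌊282475249/1681⌋ = 168040.
Step 4: Compare |C| = 176480 to 168040: violated.
The claimed |C| lies above the Hamming bound, so no 7-ary code of length 10 with d ≥ 5 can have 176480 codewords.


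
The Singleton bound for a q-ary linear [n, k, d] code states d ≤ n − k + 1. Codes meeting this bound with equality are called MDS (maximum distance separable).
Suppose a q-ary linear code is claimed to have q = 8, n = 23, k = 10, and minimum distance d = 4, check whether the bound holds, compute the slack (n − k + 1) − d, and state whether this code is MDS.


Singleton RHS = n − k + 1 = 14, slack = 10, bound satisfied, not MDS.

Singleton bound: d ≤ n − k + 1.
Here n = 23, k = 10, so n − k + 1 = 14.
Given d = 4, check d ≤ 14: YES.
Slack = (n − k + 1) − d = 10.
The code is NOT MDS (slack = 10 > 0).
Description: the claimed parameters are [23, 10, 4]_8; such a code would be non-MDS.


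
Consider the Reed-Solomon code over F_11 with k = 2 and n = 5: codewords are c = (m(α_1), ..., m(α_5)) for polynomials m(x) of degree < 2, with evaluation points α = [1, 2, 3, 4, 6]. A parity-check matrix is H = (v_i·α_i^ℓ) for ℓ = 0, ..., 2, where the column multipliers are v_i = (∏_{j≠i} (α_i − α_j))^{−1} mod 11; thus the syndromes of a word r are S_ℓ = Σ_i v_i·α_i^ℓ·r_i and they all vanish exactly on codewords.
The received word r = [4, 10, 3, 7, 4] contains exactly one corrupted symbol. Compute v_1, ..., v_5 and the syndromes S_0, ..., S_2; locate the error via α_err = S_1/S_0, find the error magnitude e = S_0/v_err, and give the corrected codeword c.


S = (8, 8, 8), error at position 1, error magnitude e = 9, c = [6, 10, 3, 7, 4].

Step 1: column multipliers v_i = (∏_{j≠i}(α_i − α_j))^{−1} mod 11.
  i = 1 (α = 1): (1−2)(1−3)(1−4)(1−6) = (−1)·(−2)·(−3)·(−5) = 30 ≡ 8, so v_1 = 8^{−1} = 7 (mod 11).
  i = 2 (α = 2): (2−1)(2−3)(2−4)(2−6) = 1·(−1)·(−2)·(−4) = −8 ≡ 3, so v_2 = 3^{−1} = 4 (mod 11).
  i = 3 (α = 3): (3−1)(3−2)(3−4)(3−6) = 2·1·(−1)·(−3) = 6 ≡ 6, so v_3 = 6^{−1} = 2 (mod 11).
  i = 4 (α = 4): (4−1)(4−2)(4−3)(4−6) = 3·2·1·(−2) = −12 ≡ 10, so v_4 = 10^{−1} = 10 (mod 11).
  i = 5 (α = 6): (6−1)(6−2)(6−3)(6−4) = 5·4·3·2 = 120 ≡ 10, so v_5 = 10^{−1} = 10 (mod 11).
  v = [7, 4, 2, 10, 10].
Step 2: syndromes of r = [4, 10, 3, 7, 4] (all sums mod 11).
  S_0 = Σ v_i r_i = 7·4 + 4·10 + 2·3 + 10·7 + 10·4 = 184 ≡ 8.
  S_1 = Σ v_i α_i r_i = 7·1·4 + 4·2·10 + 2·3·3 + 10·4·7 + 10·6·4 = 646 ≡ 8.
  α_i^2 mod 11 = [1, 4, 9, 5, 3].
  S_2 = Σ v_i α_i^2 r_i = 7·1·4 + 4·4·10 + 2·9·3 + 10·5·7 + 10·3·4 = 712 ≡ 8.
  S = (8, 8, 8) ≠ 0, so r is not a codeword (an error is present).
Step 3: locate the error. For a single error e at position i, S_ℓ = v_i·e·α_i^ℓ, so α_err = S_1/S_0.
  S_0^{−1} = 8^{−1} = 7 (mod 11), so α_err = 8·7 = 56 ≡ 1 = α_1. Error position i = 1.
  Consistency check: S_2/S_1 = 8·7 = 56 ≡ 1 = α_err ✓ (single-error assumption holds).
Step 4: error magnitude e = S_0/v_1 = S_0·∏_{j≠1}(α_1 − α_j) = 8·8 = 64 ≡ 9 (mod 11).
Step 5: correct position 1: c_1 = r_1 − e = 4 − 9 ≡ 6 (mod 11). Hence c = [6, 10, 3, 7, 4].
  Check: interpolating c through the α_i gives m(x) = 2 + 4·x (degree < 2) with m(α_i) = c_i for every i, so c is indeed a codeword.
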